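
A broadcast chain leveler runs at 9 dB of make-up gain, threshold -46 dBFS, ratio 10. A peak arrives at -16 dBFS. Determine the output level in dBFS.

-16 dBFS sits 30 dB over threshold.
The 30 dB excess becomes 3 dB after 10:1 reduction.
So the level is -46 + 3 = -43 dBFS; make-up adds 9 dB, giving -34 dBFS.

-34 dBFS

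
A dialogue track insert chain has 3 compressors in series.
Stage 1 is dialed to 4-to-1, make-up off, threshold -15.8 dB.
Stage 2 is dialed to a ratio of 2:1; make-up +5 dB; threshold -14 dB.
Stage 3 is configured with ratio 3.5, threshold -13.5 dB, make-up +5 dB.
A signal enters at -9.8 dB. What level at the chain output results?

-7.3 dB

Stage 1: overshoot 6 dB → 6/4 = 1.5 dB → -14.3 dB.
Stage 2: -14.3 dB is at or below the -14 dB threshold — no compression; make-up brings it to -9.3 dB.
Stage 3: 4.2 dB above -13.5 dB, reduced 3.5:1 to 1.2 dB above → -12.3 dB; +5 dB make-up → -7.3 dB.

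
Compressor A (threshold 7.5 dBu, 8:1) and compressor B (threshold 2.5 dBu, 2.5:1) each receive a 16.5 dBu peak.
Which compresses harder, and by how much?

B, by 0.525 dB

A: overshoot 9 dB → output overshoot 1.125 dB → GR 7.875 dB.
B: overshoot 14 dB → output overshoot 5.6 dB → GR 8.4 dB.
B reduces 0.525 dB more.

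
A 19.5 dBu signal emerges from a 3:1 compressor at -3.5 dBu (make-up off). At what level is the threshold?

-15 dBu

Gain reduction = 19.5 − (-3.5) = 23 dB; output overshoot = GR / (R − 1) = 23 / 2 = 11.5 dB.
Threshold = output − output overshoot = -3.5 − 11.5 = -15 dBu.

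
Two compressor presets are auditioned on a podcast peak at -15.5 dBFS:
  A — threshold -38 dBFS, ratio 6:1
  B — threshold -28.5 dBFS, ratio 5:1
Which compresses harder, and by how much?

A: overshoot 22.5 dB → output overshoot 3.75 dB → GR 18.75 dB.
B: overshoot 13 dB → output overshoot 2.6 dB → GR 10.4 dB.
A applies 8.35 dB more gain reduction.

A, by 8.35 dB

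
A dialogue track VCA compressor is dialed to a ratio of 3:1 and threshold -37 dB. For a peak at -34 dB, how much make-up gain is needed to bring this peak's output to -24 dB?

Without make-up, output = threshold + overshoot/3 = -37 + 1 = -36 dB.
Gap to target: 12 dB.

12 dB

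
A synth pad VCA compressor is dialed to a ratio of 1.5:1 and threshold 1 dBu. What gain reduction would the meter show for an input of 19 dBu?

6 dB

The signal is 18 dB above threshold.
A 1.5:1 ratio leaves 12 dB of that excess.
Gain reduction = 18 − 12 = 6 dB.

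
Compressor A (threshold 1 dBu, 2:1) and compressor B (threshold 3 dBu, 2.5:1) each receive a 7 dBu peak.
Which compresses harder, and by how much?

A: 6 dB over, compressed to 3 dB over, so 3 dB of GR.
B: 4 dB over, compressed to 1.6 dB over, so 2.4 dB of GR.
Difference: 0.6 dB in favour of A.

A, by 0.6 dB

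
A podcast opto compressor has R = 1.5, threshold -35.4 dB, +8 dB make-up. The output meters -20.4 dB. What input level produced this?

Remove make-up: -20.4 − 8 = -28.4 dB.
Post-compression overshoot = -28.4 − (-35.4) = 7 dB.
Before 1.5:1 compression the overshoot was 7 × 1.5 = 10.5 dB, so input = -35.4 + 10.5 = -24.9 dB.

-24.9 dB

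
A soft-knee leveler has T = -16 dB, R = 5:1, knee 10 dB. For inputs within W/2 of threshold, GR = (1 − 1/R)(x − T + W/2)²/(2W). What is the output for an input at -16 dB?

-17 dB

x − T + W/2 = -16 − (-16) + 5 = 5.
GR = (1 − 1/5) × 5² / 20 = 0.8 × 25 / 20 = 1 dB.
Output = -16 − 1 = -17 dB.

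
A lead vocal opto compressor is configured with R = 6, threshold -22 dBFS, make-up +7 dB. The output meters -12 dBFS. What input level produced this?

-4 dBFS

Before make-up, the level was -12 − 7 = -19 dBFS.
The compressed level sits -19 − (-22) = 3 dB over threshold.
Undo the ratio: input overshoot = 3 × 6 = 18 dB, giving input = -4 dBFS.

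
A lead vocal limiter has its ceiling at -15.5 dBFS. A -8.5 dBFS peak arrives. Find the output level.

-15.5 dBFS

A brickwall limiter is an ∞:1 compressor: any input above the ceiling is clamped to -15.5 dBFS.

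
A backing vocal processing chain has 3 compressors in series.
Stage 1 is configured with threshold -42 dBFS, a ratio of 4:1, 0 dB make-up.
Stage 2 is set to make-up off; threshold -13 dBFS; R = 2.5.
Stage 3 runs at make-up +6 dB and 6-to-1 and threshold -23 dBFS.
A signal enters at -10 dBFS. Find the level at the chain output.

Stage 1: overshoot 32 dB → 32/4 = 8 dB → -34 dBFS.
Stage 2: -34 dBFS ≤ -13 dBFS, so stage 2 doesn't engage; output -34 dBFS.
Stage 3: -34 dBFS ≤ -23 dBFS, so stage 3 doesn't engage; make-up brings it to -28 dBFS.

-28 dBFS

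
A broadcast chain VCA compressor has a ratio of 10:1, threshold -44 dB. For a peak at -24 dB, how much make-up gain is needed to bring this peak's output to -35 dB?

Without make-up, output = threshold + overshoot/10 = -44 + 2 = -42 dB.
Gap to target: 7 dB.

7 dB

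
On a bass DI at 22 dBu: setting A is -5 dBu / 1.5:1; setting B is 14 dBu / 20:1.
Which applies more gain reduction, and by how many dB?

A, by 1.4 dB

A: GR = 27 − 27/1.5 = 9 dB.
B: GR = 8 − 8/20 = 7.6 dB.
A applies 1.4 dB more gain reduction.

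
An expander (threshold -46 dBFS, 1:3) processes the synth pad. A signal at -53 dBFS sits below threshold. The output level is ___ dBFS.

Undershoot = (-46) − (-53) = 7 dB.
At 1:3, that expands to 21 dB under threshold.
Output = -46 − 21 = -67 dBFS.

-67 dBFS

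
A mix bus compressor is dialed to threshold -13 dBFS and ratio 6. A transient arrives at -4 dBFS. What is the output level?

-11.5 dBFS

Overshoot: -4 − (-13) = 9 dB.
6:1 compression reduces that to 9/6 = 1.5 dB over.
Output = -13 + 1.5 = -11.5 dBFS.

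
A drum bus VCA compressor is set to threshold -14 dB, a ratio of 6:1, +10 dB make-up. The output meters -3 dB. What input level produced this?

-8 dB

Before make-up, the level was -3 − 10 = -13 dB.
The compressed level sits -13 − (-14) = 1 dB over threshold.
Input overshoot = R × output overshoot = 6 dB → input = -14 + 6 = -8 dB.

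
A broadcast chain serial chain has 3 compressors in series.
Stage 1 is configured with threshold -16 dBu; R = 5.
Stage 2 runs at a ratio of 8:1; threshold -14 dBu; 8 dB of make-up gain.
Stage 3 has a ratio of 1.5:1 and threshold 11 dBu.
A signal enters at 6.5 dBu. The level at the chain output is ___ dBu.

Stage 1: 22.5 dB above -16 dBu, reduced 5:1 to 4.5 dB above → -11.5 dBu.
Stage 2: overshoot 2.5 dB → 2.5/8 = 0.3125 dB → -13.6875 dBu; +8 dB make-up → -5.6875 dBu.
Stage 3: -5.6875 dBu ≤ 11 dBu, so stage 3 doesn't engage; output -5.6875 dBu.

-5.6875 dBu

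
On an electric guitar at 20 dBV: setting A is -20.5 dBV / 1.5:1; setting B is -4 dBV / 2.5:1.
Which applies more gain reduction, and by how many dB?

A: 40.5 dB over, compressed to 27 dB over, so 13.5 dB of GR.
B: 24 dB over, compressed to 9.6 dB over, so 14.4 dB of GR.
B applies 0.9 dB more gain reduction.

B, by 0.9 dB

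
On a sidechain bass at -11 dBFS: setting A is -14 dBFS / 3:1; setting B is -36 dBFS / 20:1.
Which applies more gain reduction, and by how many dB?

A: overshoot 3 dB → output overshoot 1 dB → GR 2 dB.
B: overshoot 25 dB → output overshoot 1.25 dB → GR 23.75 dB.
B reduces 21.75 dB more.

B, by 21.75 dB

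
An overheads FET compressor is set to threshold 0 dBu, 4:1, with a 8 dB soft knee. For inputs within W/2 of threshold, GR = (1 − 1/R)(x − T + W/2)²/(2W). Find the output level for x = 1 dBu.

-0.171875 dBu

x − T + W/2 = 1 − 0 + 4 = 5.
GR = (1 − 1/4) × 5² / 16 = 0.75 × 25 / 16 = 1.171875 dB.
Output = 1 − 1.171875 = -0.171875 dBu.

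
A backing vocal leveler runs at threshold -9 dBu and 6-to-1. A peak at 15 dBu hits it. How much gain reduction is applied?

20 dB

The signal is 24 dB above threshold.
After 6:1 compression the overshoot becomes 24/6 = 4 dB.
So the signal is attenuated by 24 − 4 = 20 dB.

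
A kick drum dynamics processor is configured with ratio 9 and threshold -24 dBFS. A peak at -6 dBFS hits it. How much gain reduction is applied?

16 dB

Overshoot = -6 − (-24) = 18 dB.
At 9:1, output sits 18/9 = 2 dB above threshold.
So the signal is attenuated by 18 − 2 = 16 dB.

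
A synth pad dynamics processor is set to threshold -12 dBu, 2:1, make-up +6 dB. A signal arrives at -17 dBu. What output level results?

-17 dBu is 5 dB below the -12 dBu threshold, so no gain reduction is applied.
Make-up gain adds 6 dB: -17 + 6 = -11 dBu.

-11 dBu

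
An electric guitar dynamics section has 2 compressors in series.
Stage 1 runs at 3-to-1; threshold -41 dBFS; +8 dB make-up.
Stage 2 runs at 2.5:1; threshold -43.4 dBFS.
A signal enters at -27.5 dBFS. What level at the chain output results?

Stage 1: -27.5 dBFS is 13.5 dB over -41 dBFS; at 3:1 that becomes 4.5 dB over, giving -36.5 dBFS; +8 dB make-up → -28.5 dBFS.
Stage 2: 14.9 dB above -43.4 dBFS, reduced 2.5:1 to 5.96 dB above → -37.44 dBFS.

-37.44 dBFS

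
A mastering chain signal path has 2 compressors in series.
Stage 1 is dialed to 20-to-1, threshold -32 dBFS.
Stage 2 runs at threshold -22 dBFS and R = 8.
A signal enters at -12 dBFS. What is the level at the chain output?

Stage 1: -12 dBFS is 20 dB over -32 dBFS; at 20:1 that becomes 1 dB over, giving -31 dBFS.
Stage 2: -31 dBFS is at or below the -22 dBFS threshold — no compression; output -31 dBFS.

-31 dBFS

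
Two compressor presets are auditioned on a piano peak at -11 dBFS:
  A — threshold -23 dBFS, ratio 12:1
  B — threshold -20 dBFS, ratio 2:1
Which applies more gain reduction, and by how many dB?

A, by 6.5 dB

A: GR = 12 − 12/12 = 11 dB.
B: GR = 9 − 9/2 = 4.5 dB.
A reduces 6.5 dB more.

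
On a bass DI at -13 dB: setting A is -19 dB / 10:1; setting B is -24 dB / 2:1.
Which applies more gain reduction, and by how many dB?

B, by 0.1 dB

A: overshoot 6 dB → output overshoot 0.6 dB → GR 5.4 dB.
B: overshoot 11 dB → output overshoot 5.5 dB → GR 5.5 dB.
Difference: 0.1 dB in favour of B.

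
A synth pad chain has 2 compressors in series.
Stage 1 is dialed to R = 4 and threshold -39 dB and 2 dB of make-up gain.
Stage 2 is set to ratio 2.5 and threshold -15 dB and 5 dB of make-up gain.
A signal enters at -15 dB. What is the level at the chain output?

Stage 1: 24 dB above -39 dB, reduced 4:1 to 6 dB above → -33 dB; +2 dB make-up → -31 dB.
Stage 2: below threshold (-31 ≤ -15); passes unchanged; make-up brings it to -26 dB.

-26 dB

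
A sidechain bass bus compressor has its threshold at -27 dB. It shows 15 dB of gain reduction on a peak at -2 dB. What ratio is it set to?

2.5:1

Input overshoot = -2 − (-27) = 25 dB.
Output overshoot = 25 − 15 = 10 dB.
Ratio = input overshoot / output overshoot = 25 / 10 = 2.5.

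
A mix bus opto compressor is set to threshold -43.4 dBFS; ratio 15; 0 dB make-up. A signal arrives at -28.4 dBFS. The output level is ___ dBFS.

-42.4 dBFS

-28.4 dBFS sits 15 dB over threshold.
15:1 compression reduces that to 15/15 = 1 dB over.
Output = -43.4 + 1 = -42.4 dBFS.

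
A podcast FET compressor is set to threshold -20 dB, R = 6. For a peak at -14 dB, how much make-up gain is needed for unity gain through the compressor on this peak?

Without make-up, output = threshold + overshoot/6 = -20 + 1 = -19 dB.
Gap to target: 5 dB.

5 dB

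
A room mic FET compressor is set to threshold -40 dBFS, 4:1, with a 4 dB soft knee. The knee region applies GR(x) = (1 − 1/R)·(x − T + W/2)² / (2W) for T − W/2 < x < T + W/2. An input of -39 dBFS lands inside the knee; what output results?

-39.84375 dBFS

x − T + W/2 = -39 − (-40) + 2 = 3.
GR = (1 − 1/4) × 3² / 8 = 0.75 × 9 / 8 = 0.84375 dB.
Output = -39 − 0.84375 = -39.84375 dBFS.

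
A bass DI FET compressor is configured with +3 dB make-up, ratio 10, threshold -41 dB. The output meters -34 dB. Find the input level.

-1 dB

Before make-up, the level was -34 − 3 = -37 dB.
The compressed level sits -37 − (-41) = 4 dB over threshold.
Undo the ratio: input overshoot = 4 × 10 = 40 dB, giving input = -1 dB.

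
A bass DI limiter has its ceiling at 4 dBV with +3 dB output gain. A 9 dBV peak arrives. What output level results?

The limiter clamps the peak to its 4 dBV ceiling.
Output gain then adds 3 dB: 4 + 3 = 7 dBV.

7 dBV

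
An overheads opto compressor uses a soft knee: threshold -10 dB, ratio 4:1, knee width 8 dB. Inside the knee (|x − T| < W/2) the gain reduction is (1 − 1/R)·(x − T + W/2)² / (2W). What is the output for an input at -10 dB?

x − T + W/2 = -10 − (-10) + 4 = 4.
GR = (1 − 1/4) × 4² / 16 = 0.75 × 16 / 16 = 0.75 dB.
Output = -10 − 0.75 = -10.75 dB.

-10.75 dB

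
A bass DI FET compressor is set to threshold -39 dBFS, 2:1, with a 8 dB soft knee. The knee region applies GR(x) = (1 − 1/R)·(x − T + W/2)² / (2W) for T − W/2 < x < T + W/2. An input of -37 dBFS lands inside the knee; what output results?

x − T + W/2 = -37 − (-39) + 4 = 6.
GR = (1 − 1/2) × 6² / 16 = 0.5 × 36 / 16 = 1.125 dB.
Output = -37 − 1.125 = -38.125 dBFS.

-38.125 dBFS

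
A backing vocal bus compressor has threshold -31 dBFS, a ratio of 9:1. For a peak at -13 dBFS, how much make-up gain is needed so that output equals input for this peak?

16 dB

Without make-up, output = threshold + overshoot/9 = -31 + 2 = -29 dBFS.
Gap to target: 16 dB.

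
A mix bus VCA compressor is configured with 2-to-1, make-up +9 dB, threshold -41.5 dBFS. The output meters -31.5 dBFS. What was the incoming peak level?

-39.5 dBFS

Remove make-up: -31.5 − 9 = -40.5 dBFS.
The compressed level sits -40.5 − (-41.5) = 1 dB over threshold.
Undo the ratio: input overshoot = 1 × 2 = 2 dB, giving input = -39.5 dBFS.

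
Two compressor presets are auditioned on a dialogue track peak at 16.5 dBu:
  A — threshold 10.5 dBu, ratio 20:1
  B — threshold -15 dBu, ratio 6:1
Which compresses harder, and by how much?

B, by 20.55 dB

A: 6 dB over, compressed to 0.3 dB over, so 5.7 dB of GR.
B: 31.5 dB over, compressed to 5.25 dB over, so 26.25 dB of GR.
Difference: 20.55 dB in favour of B.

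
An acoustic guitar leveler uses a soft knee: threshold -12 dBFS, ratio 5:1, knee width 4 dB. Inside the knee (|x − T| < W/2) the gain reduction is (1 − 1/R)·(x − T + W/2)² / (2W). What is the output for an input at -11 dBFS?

x − T + W/2 = -11 − (-12) + 2 = 3.
GR = (1 − 1/5) × 3² / 8 = 0.8 × 9 / 8 = 0.9 dB.
Output = -11 − 0.9 = -11.9 dBFS.

-11.9 dBFS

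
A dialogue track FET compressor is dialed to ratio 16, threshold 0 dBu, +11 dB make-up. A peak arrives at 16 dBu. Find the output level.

12 dBu

The input is 16 dB above the 0 dBu threshold.
At 16:1 the overshoot is divided by 16, leaving 1 dB above threshold.
So the level is 0 + 1 = 1 dBu; make-up adds 11 dB, giving 12 dBu.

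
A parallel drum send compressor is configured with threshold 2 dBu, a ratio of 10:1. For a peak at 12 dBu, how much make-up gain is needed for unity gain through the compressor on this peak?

The peak compresses to 2 + 10/10 = 3 dBu.
To reach 12 dBu requires 12 − 3 = 9 dB of make-up.

9 dB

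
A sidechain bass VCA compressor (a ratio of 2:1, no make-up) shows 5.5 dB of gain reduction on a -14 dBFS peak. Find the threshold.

-25 dBFS

Gain reduction = -14 − (-19.5) = 5.5 dB; output overshoot = GR / (R − 1) = 5.5 / 1 = 5.5 dB.
Threshold = output − output overshoot = -19.5 − 5.5 = -25 dBFS.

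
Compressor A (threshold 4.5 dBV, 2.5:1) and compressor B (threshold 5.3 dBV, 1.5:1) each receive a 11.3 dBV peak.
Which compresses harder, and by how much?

A: GR = 6.8 − 6.8/2.5 = 4.08 dB.
B: GR = 6 − 6/1.5 = 2 dB.
A reduces 2.08 dB more.

A, by 2.08 dB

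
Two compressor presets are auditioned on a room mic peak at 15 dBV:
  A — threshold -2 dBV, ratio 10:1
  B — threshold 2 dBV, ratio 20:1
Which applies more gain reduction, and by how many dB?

A: GR = 17 − 17/10 = 15.3 dB.
B: GR = 13 − 13/20 = 12.35 dB.
Difference: 2.95 dB in favour of A.

A, by 2.95 dB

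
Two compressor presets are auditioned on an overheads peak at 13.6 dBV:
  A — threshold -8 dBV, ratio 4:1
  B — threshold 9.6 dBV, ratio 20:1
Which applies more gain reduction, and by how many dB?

A, by 12.4 dB

A: 21.6 dB over, compressed to 5.4 dB over, so 16.2 dB of GR.
B: 4 dB over, compressed to 0.2 dB over, so 3.8 dB of GR.
A applies 12.4 dB more gain reduction.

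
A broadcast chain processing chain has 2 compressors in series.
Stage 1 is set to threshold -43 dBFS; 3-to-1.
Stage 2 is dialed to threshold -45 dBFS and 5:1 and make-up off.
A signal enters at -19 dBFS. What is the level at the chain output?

-43 dBFS

Stage 1: overshoot 24 dB → 24/3 = 8 dB → -35 dBFS.
Stage 2: 10 dB above -45 dBFS, reduced 5:1 to 2 dB above → -43 dBFS.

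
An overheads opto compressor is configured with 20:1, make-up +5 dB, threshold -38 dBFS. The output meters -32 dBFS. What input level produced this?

-18 dBFS

Remove make-up: -32 − 5 = -37 dBFS.
Post-compression overshoot = -37 − (-38) = 1 dB.
Undo the ratio: input overshoot = 1 × 20 = 20 dB, giving input = -18 dBFS.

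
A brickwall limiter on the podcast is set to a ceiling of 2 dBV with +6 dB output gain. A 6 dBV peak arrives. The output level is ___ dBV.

8 dBV

A brickwall limiter is an ∞:1 compressor: any input above the ceiling is clamped to 2 dBV.
Output gain then adds 6 dB: 2 + 6 = 8 dBV.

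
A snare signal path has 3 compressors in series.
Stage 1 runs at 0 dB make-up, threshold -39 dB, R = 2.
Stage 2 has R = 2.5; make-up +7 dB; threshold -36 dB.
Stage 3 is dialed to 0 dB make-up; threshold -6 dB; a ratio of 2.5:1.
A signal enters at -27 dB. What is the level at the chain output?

Stage 1: -27 dB is 12 dB over -39 dB; at 2:1 that becomes 6 dB over, giving -33 dB.
Stage 2: 3 dB above -36 dB, reduced 2.5:1 to 1.2 dB above → -34.8 dB; +7 dB make-up → -27.8 dB.
Stage 3: -27.8 dB is at or below the -6 dB threshold — no compression; output -27.8 dB.

-27.8 dB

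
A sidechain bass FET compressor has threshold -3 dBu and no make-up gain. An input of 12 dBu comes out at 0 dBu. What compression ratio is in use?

Input overshoot = 12 − (-3) = 15 dB; output overshoot = 0 − (-3) = 3 dB.
Ratio = 15 / 3 = 5.

5:1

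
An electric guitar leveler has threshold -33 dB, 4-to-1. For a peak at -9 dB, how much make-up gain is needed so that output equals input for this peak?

18 dB

Overshoot 24 dB → 24/4 = 6 dB after compression, so the compressed level is -33 + 6 = -27 dB.
Make-up = target − compressed = -9 − (-27) = 18 dB.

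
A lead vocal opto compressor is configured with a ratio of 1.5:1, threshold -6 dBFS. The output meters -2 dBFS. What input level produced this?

That's 4 dB above the -6 dBFS threshold.
Undo the ratio: input overshoot = 4 × 1.5 = 6 dB, giving input = 0 dBFS.

0 dBFS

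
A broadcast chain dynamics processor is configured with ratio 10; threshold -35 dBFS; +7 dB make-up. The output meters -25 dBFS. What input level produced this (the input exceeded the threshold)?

-5 dBFS

Remove make-up: -25 − 7 = -32 dBFS.
Post-compression overshoot = -32 − (-35) = 3 dB.
Input overshoot = R × output overshoot = 30 dB → input = -35 + 30 = -5 dBFS.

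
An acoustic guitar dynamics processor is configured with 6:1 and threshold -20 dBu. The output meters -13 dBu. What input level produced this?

22 dBu

Post-compression overshoot = -13 − (-20) = 7 dB.
Undo the ratio: input overshoot = 7 × 6 = 42 dB, giving input = 22 dBu.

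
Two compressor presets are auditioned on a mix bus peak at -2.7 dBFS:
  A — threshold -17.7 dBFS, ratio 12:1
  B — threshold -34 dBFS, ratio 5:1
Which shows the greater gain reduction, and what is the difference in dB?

A: overshoot 15 dB → output overshoot 1.25 dB → GR 13.75 dB.
B: overshoot 31.3 dB → output overshoot 6.26 dB → GR 25.04 dB.
B applies 11.29 dB more gain reduction.

B, by 11.29 dB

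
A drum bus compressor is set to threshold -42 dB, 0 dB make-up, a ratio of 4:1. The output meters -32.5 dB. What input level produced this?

-4 dB

Post-compression overshoot = -32.5 − (-42) = 9.5 dB.
Input overshoot = R × output overshoot = 38 dB → input = -42 + 38 = -4 dB.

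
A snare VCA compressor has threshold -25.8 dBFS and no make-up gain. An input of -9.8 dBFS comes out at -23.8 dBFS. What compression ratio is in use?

8:1

Input overshoot = -9.8 − (-25.8) = 16 dB; output overshoot = -23.8 − (-25.8) = 2 dB.
Ratio = 16 / 2 = 8.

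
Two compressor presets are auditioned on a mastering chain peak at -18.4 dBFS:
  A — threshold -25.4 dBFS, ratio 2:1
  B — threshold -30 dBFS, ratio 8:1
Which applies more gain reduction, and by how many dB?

B, by 6.65 dB

A: overshoot 7 dB → output overshoot 3.5 dB → GR 3.5 dB.
B: overshoot 11.6 dB → output overshoot 1.45 dB → GR 10.15 dB.
B reduces 6.65 dB more.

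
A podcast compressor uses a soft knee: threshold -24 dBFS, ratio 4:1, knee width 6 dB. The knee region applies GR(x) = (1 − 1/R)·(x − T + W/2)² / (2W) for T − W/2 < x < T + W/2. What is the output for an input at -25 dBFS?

x − T + W/2 = -25 − (-24) + 3 = 2.
GR = (1 − 1/4) × 2² / 12 = 0.75 × 4 / 12 = 0.25 dB.
Output = -25 − 0.25 = -25.25 dBFS.

-25.25 dBFS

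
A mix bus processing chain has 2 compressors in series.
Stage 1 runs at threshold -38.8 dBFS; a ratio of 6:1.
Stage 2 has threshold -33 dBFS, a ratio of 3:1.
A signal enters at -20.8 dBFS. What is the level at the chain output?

-35.8 dBFS

Stage 1: overshoot 18 dB → 18/6 = 3 dB → -35.8 dBFS.
Stage 2: -35.8 dBFS is at or below the -33 dBFS threshold — no compression; output -35.8 dBFS.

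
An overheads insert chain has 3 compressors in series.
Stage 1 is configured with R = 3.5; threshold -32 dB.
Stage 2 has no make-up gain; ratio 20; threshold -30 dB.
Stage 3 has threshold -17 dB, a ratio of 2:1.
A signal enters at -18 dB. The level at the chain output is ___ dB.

Stage 1: overshoot 14 dB → 14/3.5 = 4 dB → -28 dB.
Stage 2: -28 dB is 2 dB over -30 dB; at 20:1 that becomes 0.1 dB over, giving -29.9 dB.
Stage 3: below threshold (-29.9 ≤ -17); passes unchanged; output -29.9 dB.

-29.9 dB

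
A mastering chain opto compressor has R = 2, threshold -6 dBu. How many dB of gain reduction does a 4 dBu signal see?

Overshoot = 4 − (-6) = 10 dB.
At 2:1, output sits 10/2 = 5 dB above threshold.
Gain reduction = 10 − 5 = 5 dB.

5 dB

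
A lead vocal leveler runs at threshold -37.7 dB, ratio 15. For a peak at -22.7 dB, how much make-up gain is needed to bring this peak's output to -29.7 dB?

Without make-up, output = threshold + overshoot/15 = -37.7 + 1 = -36.7 dB.
Gap to target: 7 dB.

7 dB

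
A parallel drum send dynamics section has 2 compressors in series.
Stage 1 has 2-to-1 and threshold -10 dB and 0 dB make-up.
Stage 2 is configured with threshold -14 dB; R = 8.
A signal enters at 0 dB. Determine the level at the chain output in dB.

-12.875 dB

Stage 1: overshoot 10 dB → 10/2 = 5 dB → -5 dB.
Stage 2: overshoot 9 dB → 9/8 = 1.125 dB → -12.875 dB.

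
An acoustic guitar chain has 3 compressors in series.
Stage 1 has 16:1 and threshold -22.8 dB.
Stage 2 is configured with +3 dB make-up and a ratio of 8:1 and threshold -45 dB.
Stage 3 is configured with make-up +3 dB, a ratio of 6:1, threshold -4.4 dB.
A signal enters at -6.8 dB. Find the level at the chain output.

-36.1 dB

Stage 1: overshoot 16 dB → 16/16 = 1 dB → -21.8 dB.
Stage 2: -21.8 dB is 23.2 dB over -45 dB; at 8:1 that becomes 2.9 dB over, giving -42.1 dB; +3 dB make-up → -39.1 dB.
Stage 3: -39.1 dB ≤ -4.4 dB, so stage 3 doesn't engage; make-up brings it to -36.1 dB.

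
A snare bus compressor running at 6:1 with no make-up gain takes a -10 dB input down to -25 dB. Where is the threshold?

-28 dB

Input is 18 dB above T (since output overshoot × R = input overshoot: (-25 − T)·6 = -10 − T gives T = -28 dB).
Check: -28 + (-10 − (-28))/6 = -28 + 3 = -25 dB. ✓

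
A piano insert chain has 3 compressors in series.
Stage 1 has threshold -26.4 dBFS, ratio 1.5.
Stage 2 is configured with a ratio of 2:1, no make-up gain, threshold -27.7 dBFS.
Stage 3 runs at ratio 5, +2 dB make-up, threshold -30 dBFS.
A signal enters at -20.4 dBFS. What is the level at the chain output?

Stage 1: overshoot 6 dB → 6/1.5 = 4 dB → -22.4 dBFS.
Stage 2: 5.3 dB above -27.7 dBFS, reduced 2:1 to 2.65 dB above → -25.05 dBFS.
Stage 3: -25.05 dBFS is 4.95 dB over -30 dBFS; at 5:1 that becomes 0.99 dB over, giving -29.01 dBFS; +2 dB make-up → -27.01 dBFS.

-27.01 dBFS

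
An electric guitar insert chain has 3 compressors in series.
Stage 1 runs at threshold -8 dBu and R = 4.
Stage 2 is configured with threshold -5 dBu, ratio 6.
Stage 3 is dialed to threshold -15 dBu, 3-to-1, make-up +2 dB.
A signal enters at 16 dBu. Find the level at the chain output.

-9.5 dBu

Stage 1: 16 dBu is 24 dB over -8 dBu; at 4:1 that becomes 6 dB over, giving -2 dBu.
Stage 2: overshoot 3 dB → 3/6 = 0.5 dB → -4.5 dBu.
Stage 3: overshoot 10.5 dB → 10.5/3 = 3.5 dB → -11.5 dBu; +2 dB make-up → -9.5 dBu.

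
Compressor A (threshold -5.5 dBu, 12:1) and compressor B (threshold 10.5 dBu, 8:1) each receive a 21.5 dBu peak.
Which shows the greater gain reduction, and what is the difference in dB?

A: GR = 27 − 27/12 = 24.75 dB.
B: GR = 11 − 11/8 = 9.625 dB.
Difference: 15.125 dB in favour of A.

A, by 15.125 dB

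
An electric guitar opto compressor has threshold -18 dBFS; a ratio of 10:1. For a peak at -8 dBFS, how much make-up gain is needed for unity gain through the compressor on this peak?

The peak compresses to -18 + 10/10 = -17 dBFS.
To reach -8 dBFS requires -8 − (-17) = 9 dB of make-up.

9 dB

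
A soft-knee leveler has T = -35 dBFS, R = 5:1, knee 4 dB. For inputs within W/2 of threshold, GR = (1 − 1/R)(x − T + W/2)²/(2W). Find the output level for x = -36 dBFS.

x − T + W/2 = -36 − (-35) + 2 = 1.
GR = (1 − 1/5) × 1² / 8 = 0.8 × 1 / 8 = 0.1 dB.
Output = -36 − 0.1 = -36.1 dBFS.

-36.1 dBFS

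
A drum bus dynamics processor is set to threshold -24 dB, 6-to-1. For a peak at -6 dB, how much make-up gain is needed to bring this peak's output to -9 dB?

12 dB

Overshoot 18 dB → 18/6 = 3 dB after compression, so the compressed level is -24 + 3 = -21 dB.
Make-up = target − compressed = -9 − (-21) = 12 dB.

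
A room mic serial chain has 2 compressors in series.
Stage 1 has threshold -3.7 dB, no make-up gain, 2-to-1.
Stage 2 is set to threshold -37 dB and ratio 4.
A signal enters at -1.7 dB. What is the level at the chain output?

Stage 1: 2 dB above -3.7 dB, reduced 2:1 to 1 dB above → -2.7 dB.
Stage 2: -2.7 dB is 34.3 dB over -37 dB; at 4:1 that becomes 8.575 dB over, giving -28.425 dB.

-28.425 dB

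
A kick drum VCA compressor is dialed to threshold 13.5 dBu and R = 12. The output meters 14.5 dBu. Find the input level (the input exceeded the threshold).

The compressed level sits 14.5 − 13.5 = 1 dB over threshold.
Before 12:1 compression the overshoot was 1 × 12 = 12 dB, so input = 13.5 + 12 = 25.5 dBu.

25.5 dBu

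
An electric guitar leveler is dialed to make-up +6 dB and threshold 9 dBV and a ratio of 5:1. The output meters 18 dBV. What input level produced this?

Remove make-up: 18 − 6 = 12 dBV.
Post-compression overshoot = 12 − 9 = 3 dB.
Input overshoot = R × output overshoot = 15 dB → input = 9 + 15 = 24 dBV.

24 dBV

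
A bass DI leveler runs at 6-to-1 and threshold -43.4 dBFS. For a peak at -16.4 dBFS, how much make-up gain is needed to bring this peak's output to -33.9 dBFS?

Without make-up, output = threshold + overshoot/6 = -43.4 + 4.5 = -38.9 dBFS.
Gap to target: 5 dB.

5 dB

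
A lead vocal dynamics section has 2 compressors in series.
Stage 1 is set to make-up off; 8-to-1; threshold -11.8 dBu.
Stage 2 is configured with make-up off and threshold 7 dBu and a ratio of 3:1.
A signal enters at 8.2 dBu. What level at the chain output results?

-9.3 dBu

Stage 1: 8.2 dBu is 20 dB over -11.8 dBu; at 8:1 that becomes 2.5 dB over, giving -9.3 dBu.
Stage 2: -9.3 dBu is at or below the 7 dBu threshold — no compression; output -9.3 dBu.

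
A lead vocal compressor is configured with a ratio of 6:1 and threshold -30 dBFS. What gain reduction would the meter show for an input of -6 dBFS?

Overshoot = -6 − (-30) = 24 dB.
At 6:1, output sits 24/6 = 4 dB above threshold.
So the signal is attenuated by 24 − 4 = 20 dB.

20 dB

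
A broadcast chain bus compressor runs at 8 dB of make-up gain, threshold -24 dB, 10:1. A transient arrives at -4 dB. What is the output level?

-4 dB sits 20 dB over threshold.
The 20 dB excess becomes 2 dB after 10:1 reduction.
So the level is -24 + 2 = -22 dB; make-up adds 8 dB, giving -14 dB.

-14 dB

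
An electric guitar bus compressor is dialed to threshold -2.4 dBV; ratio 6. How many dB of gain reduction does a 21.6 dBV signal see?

21.6 dBV exceeds the threshold by 24 dB.
After 6:1 compression the overshoot becomes 24/6 = 4 dB.
Gain reduction = 24 − 4 = 20 dB.

20 dB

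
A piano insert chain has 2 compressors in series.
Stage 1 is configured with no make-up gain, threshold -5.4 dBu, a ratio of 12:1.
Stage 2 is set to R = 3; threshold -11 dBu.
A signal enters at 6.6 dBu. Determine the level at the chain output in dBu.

Stage 1: 6.6 dBu is 12 dB over -5.4 dBu; at 12:1 that becomes 1 dB over, giving -4.4 dBu.
Stage 2: -4.4 dBu is 6.6 dB over -11 dBu; at 3:1 that becomes 2.2 dB over, giving -8.8 dBu.

-8.8 dBu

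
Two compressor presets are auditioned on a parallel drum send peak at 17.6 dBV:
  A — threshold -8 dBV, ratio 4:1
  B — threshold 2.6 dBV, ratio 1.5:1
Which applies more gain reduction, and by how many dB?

A: overshoot 25.6 dB → output overshoot 6.4 dB → GR 19.2 dB.
B: overshoot 15 dB → output overshoot 10 dB → GR 5 dB.
Difference: 14.2 dB in favour of A.

A, by 14.2 dB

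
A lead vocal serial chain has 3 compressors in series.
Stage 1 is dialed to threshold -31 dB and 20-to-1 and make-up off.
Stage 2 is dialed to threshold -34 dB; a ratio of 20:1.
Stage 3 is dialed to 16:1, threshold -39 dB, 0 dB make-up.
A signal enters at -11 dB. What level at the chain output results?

-38.675 dB

Stage 1: -11 dB is 20 dB over -31 dB; at 20:1 that becomes 1 dB over, giving -30 dB.
Stage 2: overshoot 4 dB → 4/20 = 0.2 dB → -33.8 dB.
Stage 3: -33.8 dB is 5.2 dB over -39 dB; at 16:1 that becomes 0.325 dB over, giving -38.675 dB.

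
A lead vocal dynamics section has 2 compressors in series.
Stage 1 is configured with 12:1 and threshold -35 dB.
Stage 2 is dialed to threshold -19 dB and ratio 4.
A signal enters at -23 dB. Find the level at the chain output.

Stage 1: overshoot 12 dB → 12/12 = 1 dB → -34 dB.
Stage 2: -34 dB ≤ -19 dB, so stage 2 doesn't engage; output -34 dB.

-34 dB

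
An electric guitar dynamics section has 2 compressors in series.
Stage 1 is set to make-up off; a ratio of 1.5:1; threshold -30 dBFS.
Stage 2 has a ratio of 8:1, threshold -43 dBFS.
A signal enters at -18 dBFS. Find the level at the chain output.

-40.375 dBFS

Stage 1: -18 dBFS is 12 dB over -30 dBFS; at 1.5:1 that becomes 8 dB over, giving -22 dBFS.
Stage 2: -22 dBFS is 21 dB over -43 dBFS; at 8:1 that becomes 2.625 dB over, giving -40.375 dBFS.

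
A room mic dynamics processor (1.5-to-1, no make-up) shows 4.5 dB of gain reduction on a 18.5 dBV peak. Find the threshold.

Let T be the threshold. Output overshoot = (input overshoot)/R, so 14 − T = (18.5 − T)/1.5.
1.5·(14 − T) = 18.5 − T → 0.5·T = 21 − 18.5 = 2.5.
T = 2.5/0.5 = 5 dBV.

5 dBV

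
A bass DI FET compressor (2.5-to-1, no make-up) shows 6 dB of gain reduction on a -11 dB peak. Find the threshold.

Gain reduction = -11 − (-17) = 6 dB; output overshoot = GR / (R − 1) = 6 / 1.5 = 4 dB.
Threshold = output − output overshoot = -17 − 4 = -21 dB.

-21 dB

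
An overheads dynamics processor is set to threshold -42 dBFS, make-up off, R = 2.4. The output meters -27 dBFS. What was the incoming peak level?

-6 dBFS

Post-compression overshoot = -27 − (-42) = 15 dB.
Input overshoot = R × output overshoot = 36 dB → input = -42 + 36 = -6 dBFS.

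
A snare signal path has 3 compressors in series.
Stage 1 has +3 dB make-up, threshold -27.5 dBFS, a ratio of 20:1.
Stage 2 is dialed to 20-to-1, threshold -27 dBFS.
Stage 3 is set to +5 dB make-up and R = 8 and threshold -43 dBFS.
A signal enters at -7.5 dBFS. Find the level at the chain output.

-35.978125 dBFS

Stage 1: overshoot 20 dB → 20/20 = 1 dB → -26.5 dBFS; +3 dB make-up → -23.5 dBFS.
Stage 2: -23.5 dBFS is 3.5 dB over -27 dBFS; at 20:1 that becomes 0.175 dB over, giving -26.825 dBFS.
Stage 3: 16.175 dB above -43 dBFS, reduced 8:1 to 2.021875 dB above → -40.978125 dBFS; +5 dB make-up → -35.978125 dBFS.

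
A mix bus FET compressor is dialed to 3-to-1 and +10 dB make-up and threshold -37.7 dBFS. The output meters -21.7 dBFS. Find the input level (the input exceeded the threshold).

Stripping the +10 dB make-up gives -31.7 dBFS at the gain stage.
Post-compression overshoot = -31.7 − (-37.7) = 6 dB.
Undo the ratio: input overshoot = 6 × 3 = 18 dB, giving input = -19.7 dBFS.

-19.7 dBFS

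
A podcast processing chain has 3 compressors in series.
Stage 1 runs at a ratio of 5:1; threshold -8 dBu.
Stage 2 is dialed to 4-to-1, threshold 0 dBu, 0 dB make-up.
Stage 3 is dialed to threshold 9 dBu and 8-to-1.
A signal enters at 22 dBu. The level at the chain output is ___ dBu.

Stage 1: overshoot 30 dB → 30/5 = 6 dB → -2 dBu.
Stage 2: below threshold (-2 ≤ 0); passes unchanged; output -2 dBu.
Stage 3: below threshold (-2 ≤ 9); passes unchanged; output -2 dBu.

-2 dBu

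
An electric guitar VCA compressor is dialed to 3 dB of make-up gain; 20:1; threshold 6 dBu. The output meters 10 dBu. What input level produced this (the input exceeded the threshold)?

26 dBu

Stripping the +3 dB make-up gives 7 dBu at the gain stage.
Post-compression overshoot = 7 − 6 = 1 dB.
Before 20:1 compression the overshoot was 1 × 20 = 20 dB, so input = 6 + 20 = 26 dBu.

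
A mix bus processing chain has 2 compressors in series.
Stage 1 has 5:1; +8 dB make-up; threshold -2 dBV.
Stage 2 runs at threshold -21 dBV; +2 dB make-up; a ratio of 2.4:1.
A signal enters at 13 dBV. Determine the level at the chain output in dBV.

-6.5 dBV

Stage 1: 13 dBV is 15 dB over -2 dBV; at 5:1 that becomes 3 dB over, giving 1 dBV; +8 dB make-up → 9 dBV.
Stage 2: overshoot 30 dB → 30/2.4 = 12.5 dB → -8.5 dBV; +2 dB make-up → -6.5 dBV.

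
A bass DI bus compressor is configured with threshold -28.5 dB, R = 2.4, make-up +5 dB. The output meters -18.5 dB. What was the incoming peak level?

Stripping the +5 dB make-up gives -23.5 dB at the gain stage.
That's 5 dB above the -28.5 dB threshold.
Undo the ratio: input overshoot = 5 × 2.4 = 12 dB, giving input = -16.5 dB.

-16.5 dB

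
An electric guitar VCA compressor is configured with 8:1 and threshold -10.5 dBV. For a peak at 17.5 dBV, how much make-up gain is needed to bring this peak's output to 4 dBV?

Without make-up, output = threshold + overshoot/8 = -10.5 + 3.5 = -7 dBV.
Gap to target: 11 dB.

11 dB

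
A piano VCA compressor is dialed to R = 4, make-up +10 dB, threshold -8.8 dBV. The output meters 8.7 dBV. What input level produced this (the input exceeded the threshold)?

Stripping the +10 dB make-up gives -1.3 dBV at the gain stage.
Post-compression overshoot = -1.3 − (-8.8) = 7.5 dB.
Undo the ratio: input overshoot = 7.5 × 4 = 30 dB, giving input = 21.2 dBV.

21.2 dBV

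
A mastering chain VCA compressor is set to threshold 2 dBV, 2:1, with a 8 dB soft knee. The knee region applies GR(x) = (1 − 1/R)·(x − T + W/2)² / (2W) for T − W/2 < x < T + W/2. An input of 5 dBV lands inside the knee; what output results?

x − T + W/2 = 5 − 2 + 4 = 7.
GR = (1 − 1/2) × 7² / 16 = 0.5 × 49 / 16 = 1.53125 dB.
Output = 5 − 1.53125 = 3.46875 dBV.

3.46875 dBV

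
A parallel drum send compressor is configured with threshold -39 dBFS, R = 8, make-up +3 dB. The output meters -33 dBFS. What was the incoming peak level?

-15 dBFS

Stripping the +3 dB make-up gives -36 dBFS at the gain stage.
The compressed level sits -36 − (-39) = 3 dB over threshold.
Undo the ratio: input overshoot = 3 × 8 = 24 dB, giving input = -15 dBFS.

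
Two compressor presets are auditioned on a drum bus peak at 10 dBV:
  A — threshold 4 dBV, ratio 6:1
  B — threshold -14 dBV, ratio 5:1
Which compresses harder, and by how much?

B, by 14.2 dB

A: overshoot 6 dB → output overshoot 1 dB → GR 5 dB.
B: overshoot 24 dB → output overshoot 4.8 dB → GR 19.2 dB.
B applies 14.2 dB more gain reduction.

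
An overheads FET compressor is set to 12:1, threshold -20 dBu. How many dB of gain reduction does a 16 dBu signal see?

Overshoot = 16 − (-20) = 36 dB.
A 12:1 ratio leaves 3 dB of that excess.
So the signal is attenuated by 36 − 3 = 33 dB.

33 dB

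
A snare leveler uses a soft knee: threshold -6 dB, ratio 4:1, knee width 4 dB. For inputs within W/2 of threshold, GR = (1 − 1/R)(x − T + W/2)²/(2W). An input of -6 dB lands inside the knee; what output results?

-6.375 dB

x − T + W/2 = -6 − (-6) + 2 = 2.
GR = (1 − 1/4) × 2² / 8 = 0.75 × 4 / 8 = 0.375 dB.
Output = -6 − 0.375 = -6.375 dB.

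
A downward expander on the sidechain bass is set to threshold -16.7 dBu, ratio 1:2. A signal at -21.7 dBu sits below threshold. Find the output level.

The input is 5 dB below the -16.7 dBu threshold.
A 1:2 expander multiplies undershoot by 2: 5 × 2 = 10 dB below threshold.
Output = -16.7 − 10 = -26.7 dBu.

-26.7 dBu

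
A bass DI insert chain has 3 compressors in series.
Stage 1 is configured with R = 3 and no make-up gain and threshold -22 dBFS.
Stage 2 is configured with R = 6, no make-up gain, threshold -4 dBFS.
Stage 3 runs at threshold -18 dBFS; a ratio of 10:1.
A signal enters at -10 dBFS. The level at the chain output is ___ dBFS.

-18 dBFS

Stage 1: -10 dBFS is 12 dB over -22 dBFS; at 3:1 that becomes 4 dB over, giving -18 dBFS.
Stage 2: -18 dBFS is at or below the -4 dBFS threshold — no compression; output -18 dBFS.
Stage 3: below threshold (-18 ≤ -18); passes unchanged; output -18 dBFS.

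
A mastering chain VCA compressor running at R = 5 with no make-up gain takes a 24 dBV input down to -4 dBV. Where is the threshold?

Let T be the threshold. Output overshoot = (input overshoot)/R, so -4 − T = (24 − T)/5.
5·(-4 − T) = 24 − T → 4·T = -20 − 24 = -44.
T = -44/4 = -11 dBV.

-11 dBV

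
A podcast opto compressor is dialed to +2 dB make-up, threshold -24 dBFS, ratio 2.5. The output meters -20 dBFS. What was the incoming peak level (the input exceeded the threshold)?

-19 dBFS

Before make-up, the level was -20 − 2 = -22 dBFS.
That's 2 dB above the -24 dBFS threshold.
Input overshoot = R × output overshoot = 5 dB → input = -24 + 5 = -19 dBFS.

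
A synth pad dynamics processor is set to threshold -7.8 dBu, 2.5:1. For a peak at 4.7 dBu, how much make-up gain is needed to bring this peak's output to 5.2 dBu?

Overshoot 12.5 dB → 12.5/2.5 = 5 dB after compression, so the compressed level is -7.8 + 5 = -2.8 dBu.
Make-up = target − compressed = 5.2 − (-2.8) = 8 dB.

8 dB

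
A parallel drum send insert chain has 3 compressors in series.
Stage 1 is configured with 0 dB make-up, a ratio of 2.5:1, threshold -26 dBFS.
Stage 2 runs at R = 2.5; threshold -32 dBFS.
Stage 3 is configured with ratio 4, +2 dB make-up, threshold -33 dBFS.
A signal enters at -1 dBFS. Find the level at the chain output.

-29.15 dBFS

Stage 1: 25 dB above -26 dBFS, reduced 2.5:1 to 10 dB above → -16 dBFS.
Stage 2: 16 dB above -32 dBFS, reduced 2.5:1 to 6.4 dB above → -25.6 dBFS.
Stage 3: overshoot 7.4 dB → 7.4/4 = 1.85 dB → -31.15 dBFS; +2 dB make-up → -29.15 dBFS.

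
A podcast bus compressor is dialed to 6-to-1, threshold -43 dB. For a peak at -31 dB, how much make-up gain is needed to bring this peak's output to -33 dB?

The peak compresses to -43 + 12/6 = -41 dB.
To reach -33 dB requires -33 − (-41) = 8 dB of make-up.

8 dB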